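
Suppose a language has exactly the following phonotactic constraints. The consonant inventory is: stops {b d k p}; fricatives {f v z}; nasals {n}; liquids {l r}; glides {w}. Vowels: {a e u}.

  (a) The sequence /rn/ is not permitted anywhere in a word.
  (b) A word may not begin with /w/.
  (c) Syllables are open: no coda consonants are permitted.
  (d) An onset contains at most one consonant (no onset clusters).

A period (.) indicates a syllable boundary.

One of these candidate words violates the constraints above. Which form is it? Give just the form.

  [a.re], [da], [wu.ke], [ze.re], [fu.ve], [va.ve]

[a.re] — σ1 onset /∅/, coda /∅/ ok; σ2 onset /r/, coda /∅/ ok → licit
[da] — σ1 onset /d/, coda /∅/ ok → licit
[wu.ke] — violates constraint (b): word begins with /w/ → illicit
[ze.re] — σ1 onset /z/, coda /∅/ ok; σ2 onset /r/, coda /∅/ ok → licit
[fu.ve] — σ1 onset /f/, coda /∅/ ok; σ2 onset /v/, coda /∅/ ok → licit
[va.ve] — σ1 onset /v/, coda /∅/ ok; σ2 onset /v/, coda /∅/ ok → licit

[wu.ke]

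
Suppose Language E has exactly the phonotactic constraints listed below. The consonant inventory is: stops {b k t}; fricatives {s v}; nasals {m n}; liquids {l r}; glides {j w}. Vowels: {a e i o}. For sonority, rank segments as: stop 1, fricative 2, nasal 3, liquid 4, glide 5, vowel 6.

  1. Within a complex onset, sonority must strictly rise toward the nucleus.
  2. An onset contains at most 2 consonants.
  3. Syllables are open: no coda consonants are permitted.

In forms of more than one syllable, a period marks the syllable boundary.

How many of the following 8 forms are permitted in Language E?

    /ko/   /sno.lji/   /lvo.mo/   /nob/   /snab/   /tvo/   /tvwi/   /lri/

3

/ko/ — σ1 onset /k/, coda /∅/ ok → permitted
/sno.lji/ — σ1 onset /sn/ (2→3 rises), coda /∅/ ok; σ2 onset /lj/ (4→5 rises), coda /∅/ ok → permitted
/lvo.mo/ — violates constraint 1: syllable 1 onset /lv/: /l/ (liquid, 4) → /v/ (fricative, 2) does not rise → not permitted
/nob/ — violates constraint 3: syllable 1 coda /b/ has 1 consonant (> 0) → not permitted
/snab/ — violates constraint 3: syllable 1 coda /b/ has 1 consonant (> 0) → not permitted
/tvo/ — σ1 onset /tv/ (1→2 rises), coda /∅/ ok → permitted
/tvwi/ — violates constraint 2: syllable 1 onset /tvw/ has 3 consonants (> 2) → not permitted
/lri/ — violates constraint 1: syllable 1 onset /lr/: /l/ (liquid, 4) → /r/ (liquid, 4) does not rise → not permitted
Permitted: /ko/, /sno.lji/, /tvo/ → 3.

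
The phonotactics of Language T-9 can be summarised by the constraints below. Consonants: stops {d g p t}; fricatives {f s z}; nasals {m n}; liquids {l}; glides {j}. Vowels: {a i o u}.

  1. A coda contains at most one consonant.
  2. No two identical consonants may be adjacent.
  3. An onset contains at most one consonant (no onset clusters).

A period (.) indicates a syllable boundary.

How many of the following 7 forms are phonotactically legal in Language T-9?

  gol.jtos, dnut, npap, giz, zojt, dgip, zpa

gol.jtos — violates constraint 3: syllable 2 onset /jt/ has 2 consonants (> 1) → phonotactically illegal
dnut — violates constraint 3: syllable 1 onset /dn/ has 2 consonants (> 1) → phonotactically illegal
npap — violates constraint 3: syllable 1 onset /np/ has 2 consonants (> 1) → phonotactically illegal
giz — σ1 onset /g/, coda /z/ ok → phonotactically legal
zojt — violates constraint 1: syllable 1 coda /jt/ has 2 consonants (> 1) → phonotactically illegal
dgip — violates constraint 3: syllable 1 onset /dg/ has 2 consonants (> 1) → phonotactically illegal
zpa — violates constraint 3: syllable 1 onset /zp/ has 2 consonants (> 1) → phonotactically illegal
Phonotactically legal: giz → 1.

1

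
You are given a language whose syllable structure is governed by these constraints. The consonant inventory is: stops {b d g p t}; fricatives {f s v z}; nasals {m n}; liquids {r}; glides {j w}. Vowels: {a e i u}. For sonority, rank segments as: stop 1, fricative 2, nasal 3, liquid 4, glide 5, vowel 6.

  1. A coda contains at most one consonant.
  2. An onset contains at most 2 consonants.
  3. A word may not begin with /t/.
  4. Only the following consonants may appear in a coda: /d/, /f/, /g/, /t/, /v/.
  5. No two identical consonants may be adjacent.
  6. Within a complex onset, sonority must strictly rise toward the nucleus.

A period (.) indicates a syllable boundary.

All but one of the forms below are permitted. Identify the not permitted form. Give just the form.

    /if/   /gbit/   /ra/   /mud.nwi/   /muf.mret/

/gbit/

/if/ — σ1 onset /∅/, coda /f/ ok → permitted
/gbit/ — violates constraint 6: syllable 1 onset /gb/: /g/ (stop, 1) → /b/ (stop, 1) does not rise → not permitted
/ra/ — σ1 onset /r/, coda /∅/ ok → permitted
/mud.nwi/ — σ1 onset /m/, coda /d/ ok; σ2 onset /nw/ (3→5 rises), coda /∅/ ok → permitted
/muf.mret/ — σ1 onset /m/, coda /f/ ok; σ2 onset /mr/ (3→4 rises), coda /t/ ok → permitted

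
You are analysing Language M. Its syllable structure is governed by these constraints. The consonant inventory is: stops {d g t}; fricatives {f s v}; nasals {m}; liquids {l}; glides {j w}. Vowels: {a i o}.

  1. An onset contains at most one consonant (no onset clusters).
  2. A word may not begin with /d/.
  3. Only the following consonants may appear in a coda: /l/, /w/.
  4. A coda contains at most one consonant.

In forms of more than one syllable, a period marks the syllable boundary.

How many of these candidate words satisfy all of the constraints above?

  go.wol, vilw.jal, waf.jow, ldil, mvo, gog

go.wol — σ1 onset /g/, coda /∅/ ok; σ2 onset /w/, coda /l/ ok → permitted
vilw.jal — violates constraint 4: syllable 1 coda /lw/ has 2 consonants (> 1) → not permitted
waf.jow — violates constraint 3: syllable 1 coda contains /f/, which is not a licensed coda consonant → not permitted
ldil — violates constraint 1: syllable 1 onset /ld/ has 2 consonants (> 1) → not permitted
mvo — violates constraint 1: syllable 1 onset /mv/ has 2 consonants (> 1) → not permitted
gog — violates constraint 3: syllable 1 coda contains /g/, which is not a licensed coda consonant → not permitted
Permitted: go.wol → 1.

1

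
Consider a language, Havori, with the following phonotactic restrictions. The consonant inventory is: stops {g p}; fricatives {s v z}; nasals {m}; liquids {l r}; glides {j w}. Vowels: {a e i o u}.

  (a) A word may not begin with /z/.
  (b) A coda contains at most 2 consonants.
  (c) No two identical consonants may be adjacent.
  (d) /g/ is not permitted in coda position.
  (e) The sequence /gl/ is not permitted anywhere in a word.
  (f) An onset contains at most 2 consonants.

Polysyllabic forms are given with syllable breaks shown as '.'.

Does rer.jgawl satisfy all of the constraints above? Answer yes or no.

yes

rer.jgawl — σ1 onset /r/, coda /r/ ok; σ2 onset /jg/ (2C), coda /wl/ (2C) ok → permitted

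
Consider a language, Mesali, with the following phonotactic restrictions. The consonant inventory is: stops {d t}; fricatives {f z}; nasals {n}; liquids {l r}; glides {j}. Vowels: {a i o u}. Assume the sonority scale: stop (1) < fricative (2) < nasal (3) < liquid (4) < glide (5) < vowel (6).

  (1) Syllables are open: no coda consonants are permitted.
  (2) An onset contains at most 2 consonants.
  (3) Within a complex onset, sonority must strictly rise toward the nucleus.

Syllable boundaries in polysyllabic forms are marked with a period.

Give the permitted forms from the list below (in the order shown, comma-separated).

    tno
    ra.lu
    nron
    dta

tno — σ1 onset /tn/ (1→3 rises), coda /∅/ ok → permitted
ra.lu — σ1 onset /r/, coda /∅/ ok; σ2 onset /l/, coda /∅/ ok → permitted
nron — violates constraint 1: syllable 1 coda /n/ has 1 consonant (> 0) → not permitted
dta — violates constraint 3: syllable 1 onset /dt/: /d/ (stop, 1) → /t/ (stop, 1) does not rise → not permitted

tno, ra.lu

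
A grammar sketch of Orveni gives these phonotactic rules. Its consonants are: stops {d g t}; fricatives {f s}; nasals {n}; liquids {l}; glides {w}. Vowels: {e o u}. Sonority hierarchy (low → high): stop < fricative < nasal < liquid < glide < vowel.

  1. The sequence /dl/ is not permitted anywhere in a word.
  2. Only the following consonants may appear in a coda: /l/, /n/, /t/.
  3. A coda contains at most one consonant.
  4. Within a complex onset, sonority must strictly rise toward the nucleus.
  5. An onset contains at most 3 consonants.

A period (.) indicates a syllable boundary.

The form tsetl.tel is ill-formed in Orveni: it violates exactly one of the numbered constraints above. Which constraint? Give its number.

3

tsetl.tel: syllable 1 coda /tl/ has 2 consonants (> 1).
This is a violation of constraint 3: "A coda contains at most one consonant."
The remaining constraints (1, 2, 4, 5) are satisfied.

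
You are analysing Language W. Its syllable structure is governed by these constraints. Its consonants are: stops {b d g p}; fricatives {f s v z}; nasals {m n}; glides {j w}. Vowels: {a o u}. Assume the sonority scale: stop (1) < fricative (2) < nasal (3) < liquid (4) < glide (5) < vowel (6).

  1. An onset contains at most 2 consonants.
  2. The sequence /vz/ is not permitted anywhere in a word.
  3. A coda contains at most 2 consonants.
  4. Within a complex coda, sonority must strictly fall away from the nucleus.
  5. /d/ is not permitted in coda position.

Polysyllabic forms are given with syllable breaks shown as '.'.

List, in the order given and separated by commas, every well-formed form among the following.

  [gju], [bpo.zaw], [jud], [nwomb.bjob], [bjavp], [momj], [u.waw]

[gju], [bpo.zaw], [nwomb.bjob], [bjavp], [u.waw]

[gju] — σ1 onset /gj/ (2C), coda /∅/ ok → well-formed
[bpo.zaw] — σ1 onset /bp/ (2C), coda /∅/ ok; σ2 onset /z/, coda /w/ ok → well-formed
[jud] — violates constraint 5: syllable 1 coda contains /d/ → ill-formed
[nwomb.bjob] — σ1 onset /nw/ (2C), coda /mb/ (3→1 falls) ok; σ2 onset /bj/ (2C), coda /b/ ok → well-formed
[bjavp] — σ1 onset /bj/ (2C), coda /vp/ (2→1 falls) ok → well-formed
[momj] — violates constraint 4: syllable 1 coda /mj/: /m/ (nasal, 3) → /j/ (glide, 5) does not fall → ill-formed
[u.waw] — σ1 onset /∅/, coda /∅/ ok; σ2 onset /w/, coda /w/ ok → well-formed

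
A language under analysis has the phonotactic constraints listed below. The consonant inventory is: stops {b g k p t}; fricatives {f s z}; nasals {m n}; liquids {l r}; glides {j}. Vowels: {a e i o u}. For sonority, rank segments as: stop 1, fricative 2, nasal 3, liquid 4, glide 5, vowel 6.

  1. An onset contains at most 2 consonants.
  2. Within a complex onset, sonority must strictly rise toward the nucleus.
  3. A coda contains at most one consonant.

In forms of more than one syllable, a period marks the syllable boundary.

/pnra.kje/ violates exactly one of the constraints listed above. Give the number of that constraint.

1

/pnra.kje/: syllable 1 onset /pnr/ has 3 consonants (> 2).
This is a violation of constraint 1: "An onset contains at most 2 consonants."
The remaining constraints (2, 3) are satisfied.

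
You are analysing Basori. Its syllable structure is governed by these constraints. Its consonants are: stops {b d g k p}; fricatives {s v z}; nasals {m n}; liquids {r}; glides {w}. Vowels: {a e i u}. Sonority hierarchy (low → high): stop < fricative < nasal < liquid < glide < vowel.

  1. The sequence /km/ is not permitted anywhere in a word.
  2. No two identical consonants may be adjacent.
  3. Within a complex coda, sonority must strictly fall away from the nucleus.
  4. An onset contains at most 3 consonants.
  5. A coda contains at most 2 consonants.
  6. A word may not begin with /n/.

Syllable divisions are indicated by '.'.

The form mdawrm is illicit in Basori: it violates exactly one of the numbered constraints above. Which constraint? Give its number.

mdawrm: syllable 1 coda /wrm/ has 3 consonants (> 2).
This is a violation of constraint 5: "A coda contains at most 2 consonants."
The remaining constraints (1, 2, 3, 4, 6) are satisfied.

5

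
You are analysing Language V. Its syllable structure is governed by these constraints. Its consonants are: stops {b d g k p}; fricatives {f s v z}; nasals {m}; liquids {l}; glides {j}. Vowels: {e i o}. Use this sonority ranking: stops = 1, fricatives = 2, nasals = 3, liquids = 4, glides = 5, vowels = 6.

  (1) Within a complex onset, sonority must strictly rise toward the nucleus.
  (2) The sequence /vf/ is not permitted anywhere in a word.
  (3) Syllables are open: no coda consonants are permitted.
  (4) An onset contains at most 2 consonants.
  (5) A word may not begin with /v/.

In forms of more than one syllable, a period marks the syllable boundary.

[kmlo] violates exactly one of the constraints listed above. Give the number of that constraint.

4

[kmlo]: syllable 1 onset /kml/ has 3 consonants (> 2).
This is a violation of constraint 4: "An onset contains at most 2 consonants."
The remaining constraints (1, 2, 3, 5) are satisfied.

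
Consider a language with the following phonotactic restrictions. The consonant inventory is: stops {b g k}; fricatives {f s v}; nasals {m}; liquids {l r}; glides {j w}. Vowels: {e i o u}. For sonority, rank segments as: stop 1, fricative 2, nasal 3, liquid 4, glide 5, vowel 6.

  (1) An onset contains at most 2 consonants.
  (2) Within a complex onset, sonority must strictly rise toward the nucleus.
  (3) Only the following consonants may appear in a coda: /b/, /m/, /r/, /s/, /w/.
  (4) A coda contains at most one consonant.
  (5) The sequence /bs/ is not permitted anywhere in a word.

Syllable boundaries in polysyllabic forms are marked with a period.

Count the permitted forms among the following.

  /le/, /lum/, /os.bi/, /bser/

3

/le/ — σ1 onset /l/, coda /∅/ ok → permitted
/lum/ — σ1 onset /l/, coda /m/ ok → permitted
/os.bi/ — σ1 onset /∅/, coda /s/ ok; σ2 onset /b/, coda /∅/ ok → permitted
/bser/ — violates constraint 5: contains banned sequence /bs/ → not permitted
Permitted: /le/, /lum/, /os.bi/ → 3.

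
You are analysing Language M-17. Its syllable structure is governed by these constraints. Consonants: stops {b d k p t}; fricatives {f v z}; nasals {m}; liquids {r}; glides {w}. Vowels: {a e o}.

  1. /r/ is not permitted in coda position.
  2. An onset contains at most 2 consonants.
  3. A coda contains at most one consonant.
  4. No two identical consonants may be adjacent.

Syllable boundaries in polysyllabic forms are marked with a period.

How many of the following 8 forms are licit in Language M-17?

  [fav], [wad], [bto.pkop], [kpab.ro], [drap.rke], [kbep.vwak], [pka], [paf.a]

8

[fav] — σ1 onset /f/, coda /v/ ok → licit
[wad] — σ1 onset /w/, coda /d/ ok → licit
[bto.pkop] — σ1 onset /bt/ (2C), coda /∅/ ok; σ2 onset /pk/ (2C), coda /p/ ok → licit
[kpab.ro] — σ1 onset /kp/ (2C), coda /b/ ok; σ2 onset /r/, coda /∅/ ok → licit
[drap.rke] — σ1 onset /dr/ (2C), coda /p/ ok; σ2 onset /rk/ (2C), coda /∅/ ok → licit
[kbep.vwak] — σ1 onset /kb/ (2C), coda /p/ ok; σ2 onset /vw/ (2C), coda /k/ ok → licit
[pka] — σ1 onset /pk/ (2C), coda /∅/ ok → licit
[paf.a] — σ1 onset /p/, coda /f/ ok; σ2 onset /∅/, coda /∅/ ok → licit
Licit: [fav], [wad], [bto.pkop], [kpab.ro], [drap.rke], [kbep.vwak], [pka], [paf.a] → 8.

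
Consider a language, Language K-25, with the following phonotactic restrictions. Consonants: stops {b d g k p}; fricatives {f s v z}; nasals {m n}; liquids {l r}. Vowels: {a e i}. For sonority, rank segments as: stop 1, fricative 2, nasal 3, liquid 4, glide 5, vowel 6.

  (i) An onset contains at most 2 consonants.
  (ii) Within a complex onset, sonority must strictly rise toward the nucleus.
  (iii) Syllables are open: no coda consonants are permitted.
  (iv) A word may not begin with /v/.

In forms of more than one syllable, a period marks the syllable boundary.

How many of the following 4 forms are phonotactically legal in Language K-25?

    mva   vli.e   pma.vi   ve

mva — violates constraint (ii): syllable 1 onset /mv/: /m/ (nasal, 3) → /v/ (fricative, 2) does not rise → phonotactically illegal
vli.e — violates constraint (iv): word begins with /v/ → phonotactically illegal
pma.vi — σ1 onset /pm/ (1→3 rises), coda /∅/ ok; σ2 onset /v/, coda /∅/ ok → phonotactically legal
ve — violates constraint (iv): word begins with /v/ → phonotactically illegal
Phonotactically legal: pma.vi → 1.

1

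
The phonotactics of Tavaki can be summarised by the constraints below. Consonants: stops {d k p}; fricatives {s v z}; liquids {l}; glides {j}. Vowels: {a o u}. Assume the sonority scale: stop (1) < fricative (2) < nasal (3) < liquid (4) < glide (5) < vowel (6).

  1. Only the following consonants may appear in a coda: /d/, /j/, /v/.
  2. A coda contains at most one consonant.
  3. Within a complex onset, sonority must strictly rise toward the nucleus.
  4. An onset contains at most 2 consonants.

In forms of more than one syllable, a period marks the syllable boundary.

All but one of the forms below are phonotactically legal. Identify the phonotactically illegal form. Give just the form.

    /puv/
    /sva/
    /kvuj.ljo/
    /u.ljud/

/puv/ — σ1 onset /p/, coda /v/ ok → phonotactically legal
/sva/ — violates constraint 3: syllable 1 onset /sv/: /s/ (fricative, 2) → /v/ (fricative, 2) does not rise → phonotactically illegal
/kvuj.ljo/ — σ1 onset /kv/ (1→2 rises), coda /j/ ok; σ2 onset /lj/ (4→5 rises), coda /∅/ ok → phonotactically legal
/u.ljud/ — σ1 onset /∅/, coda /∅/ ok; σ2 onset /lj/ (4→5 rises), coda /d/ ok → phonotactically legal

/sva/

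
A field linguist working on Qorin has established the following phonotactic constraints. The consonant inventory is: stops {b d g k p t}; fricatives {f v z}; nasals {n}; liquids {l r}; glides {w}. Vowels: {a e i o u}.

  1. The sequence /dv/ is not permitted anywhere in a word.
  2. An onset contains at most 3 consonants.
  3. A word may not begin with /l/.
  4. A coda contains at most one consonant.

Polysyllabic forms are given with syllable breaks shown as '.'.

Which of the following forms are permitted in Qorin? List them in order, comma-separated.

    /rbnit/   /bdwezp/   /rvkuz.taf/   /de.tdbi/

/rbnit/ — σ1 onset /rbn/ (3C), coda /t/ ok → permitted
/bdwezp/ — violates constraint 4: syllable 1 coda /zp/ has 2 consonants (> 1) → not permitted
/rvkuz.taf/ — σ1 onset /rvk/ (3C), coda /z/ ok; σ2 onset /t/, coda /f/ ok → permitted
/de.tdbi/ — σ1 onset /d/, coda /∅/ ok; σ2 onset /tdb/ (3C), coda /∅/ ok → permitted

/rbnit/, /rvkuz.taf/, /de.tdbi/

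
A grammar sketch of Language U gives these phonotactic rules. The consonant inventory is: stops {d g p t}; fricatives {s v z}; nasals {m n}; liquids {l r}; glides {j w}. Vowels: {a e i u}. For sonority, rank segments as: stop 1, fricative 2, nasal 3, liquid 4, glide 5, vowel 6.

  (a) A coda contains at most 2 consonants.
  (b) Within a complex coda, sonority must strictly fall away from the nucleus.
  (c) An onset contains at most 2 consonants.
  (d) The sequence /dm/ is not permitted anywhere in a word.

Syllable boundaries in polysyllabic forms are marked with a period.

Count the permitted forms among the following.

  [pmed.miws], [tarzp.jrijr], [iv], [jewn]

2

[pmed.miws] — violates constraint (d): contains banned sequence /dm/ → not permitted
[tarzp.jrijr] — violates constraint (a): syllable 1 coda /rzp/ has 3 consonants (> 2) → not permitted
[iv] — σ1 onset /∅/, coda /v/ ok → permitted
[jewn] — σ1 onset /j/, coda /wn/ (5→3 falls) ok → permitted
Permitted: [iv], [jewn] → 2.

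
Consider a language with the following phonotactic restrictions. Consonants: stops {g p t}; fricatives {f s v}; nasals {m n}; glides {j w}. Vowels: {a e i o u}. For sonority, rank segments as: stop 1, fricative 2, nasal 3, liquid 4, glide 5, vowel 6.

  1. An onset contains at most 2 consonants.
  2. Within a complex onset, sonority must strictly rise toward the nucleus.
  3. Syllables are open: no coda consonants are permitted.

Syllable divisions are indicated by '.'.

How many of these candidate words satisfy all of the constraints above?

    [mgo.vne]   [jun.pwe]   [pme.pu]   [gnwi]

[mgo.vne] — violates constraint 2: syllable 1 onset /mg/: /m/ (nasal, 3) → /g/ (stop, 1) does not rise → phonotactically illegal
[jun.pwe] — violates constraint 3: syllable 1 coda /n/ has 1 consonant (> 0) → phonotactically illegal
[pme.pu] — σ1 onset /pm/ (1→3 rises), coda /∅/ ok; σ2 onset /p/, coda /∅/ ok → phonotactically legal
[gnwi] — violates constraint 1: syllable 1 onset /gnw/ has 3 consonants (> 2) → phonotactically illegal
Phonotactically legal: [pme.pu] → 1.

1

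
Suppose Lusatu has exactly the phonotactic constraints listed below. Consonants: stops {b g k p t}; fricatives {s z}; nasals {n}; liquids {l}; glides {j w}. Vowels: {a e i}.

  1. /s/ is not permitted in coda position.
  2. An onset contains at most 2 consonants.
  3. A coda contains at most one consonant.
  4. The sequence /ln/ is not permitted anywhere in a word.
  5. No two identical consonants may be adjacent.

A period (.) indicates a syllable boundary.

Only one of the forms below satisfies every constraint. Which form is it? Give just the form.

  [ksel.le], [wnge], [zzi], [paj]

[paj]

[ksel.le] — violates constraint 5: adjacent identical consonants /ll/ → ill-formed
[wnge] — violates constraint 2: syllable 1 onset /wng/ has 3 consonants (> 2) → ill-formed
[zzi] — violates constraint 5: adjacent identical consonants /zz/ → ill-formed
[paj] — σ1 onset /p/, coda /j/ ok → well-formed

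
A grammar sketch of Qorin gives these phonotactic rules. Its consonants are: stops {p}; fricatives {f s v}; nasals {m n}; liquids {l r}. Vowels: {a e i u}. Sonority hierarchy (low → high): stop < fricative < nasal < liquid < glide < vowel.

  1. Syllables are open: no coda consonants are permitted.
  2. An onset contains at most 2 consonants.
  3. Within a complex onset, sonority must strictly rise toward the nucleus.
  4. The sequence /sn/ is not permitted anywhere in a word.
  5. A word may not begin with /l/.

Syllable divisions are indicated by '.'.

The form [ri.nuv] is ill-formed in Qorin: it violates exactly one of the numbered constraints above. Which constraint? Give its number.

1

[ri.nuv]: syllable 2 coda /v/ has 1 consonant (> 0).
This is a violation of constraint 1: "Syllables are open: no coda consonants are permitted."
The remaining constraints (2, 3, 4, 5) are satisfied.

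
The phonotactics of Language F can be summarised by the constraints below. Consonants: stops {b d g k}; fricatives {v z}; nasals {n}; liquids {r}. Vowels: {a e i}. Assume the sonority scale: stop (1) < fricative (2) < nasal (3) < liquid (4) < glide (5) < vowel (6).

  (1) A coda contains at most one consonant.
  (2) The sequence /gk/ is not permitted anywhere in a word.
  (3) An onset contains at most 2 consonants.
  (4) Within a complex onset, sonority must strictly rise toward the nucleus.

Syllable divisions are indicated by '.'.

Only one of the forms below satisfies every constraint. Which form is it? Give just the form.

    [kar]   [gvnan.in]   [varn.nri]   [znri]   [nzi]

[kar]

[kar] — σ1 onset /k/, coda /r/ ok → phonotactically legal
[gvnan.in] — violates constraint 3: syllable 1 onset /gvn/ has 3 consonants (> 2) → phonotactically illegal
[varn.nri] — violates constraint 1: syllable 1 coda /rn/ has 2 consonants (> 1) → phonotactically illegal
[znri] — violates constraint 3: syllable 1 onset /znr/ has 3 consonants (> 2) → phonotactically illegal
[nzi] — violates constraint 4: syllable 1 onset /nz/: /n/ (nasal, 3) → /z/ (fricative, 2) does not rise → phonotactically illegal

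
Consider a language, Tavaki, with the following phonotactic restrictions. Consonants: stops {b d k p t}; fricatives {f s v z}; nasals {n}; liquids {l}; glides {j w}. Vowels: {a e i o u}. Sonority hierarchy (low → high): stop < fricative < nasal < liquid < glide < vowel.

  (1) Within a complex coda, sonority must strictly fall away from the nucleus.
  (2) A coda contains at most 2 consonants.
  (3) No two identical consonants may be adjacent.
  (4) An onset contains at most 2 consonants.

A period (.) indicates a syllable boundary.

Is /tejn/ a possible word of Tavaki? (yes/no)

/tejn/ — σ1 onset /t/, coda /jn/ (5→3 falls) ok → permitted

yes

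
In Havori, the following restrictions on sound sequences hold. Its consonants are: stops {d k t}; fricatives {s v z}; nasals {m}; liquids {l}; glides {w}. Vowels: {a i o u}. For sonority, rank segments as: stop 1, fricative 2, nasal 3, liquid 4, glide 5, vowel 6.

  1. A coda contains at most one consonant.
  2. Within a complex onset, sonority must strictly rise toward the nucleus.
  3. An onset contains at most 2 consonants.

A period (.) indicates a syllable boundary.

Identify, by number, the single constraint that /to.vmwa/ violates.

3

/to.vmwa/: syllable 2 onset /vmw/ has 3 consonants (> 2).
This is a violation of constraint 3: "An onset contains at most 2 consonants."
The remaining constraints (1, 2) are satisfied.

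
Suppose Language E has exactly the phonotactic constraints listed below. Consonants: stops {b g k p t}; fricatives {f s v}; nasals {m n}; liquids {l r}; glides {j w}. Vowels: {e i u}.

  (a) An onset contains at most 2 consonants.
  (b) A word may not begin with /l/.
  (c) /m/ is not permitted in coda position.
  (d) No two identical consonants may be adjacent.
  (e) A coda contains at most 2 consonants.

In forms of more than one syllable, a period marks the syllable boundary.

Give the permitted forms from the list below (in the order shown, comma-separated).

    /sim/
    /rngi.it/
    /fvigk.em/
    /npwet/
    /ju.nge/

/sim/ — violates constraint (c): syllable 1 coda contains /m/ → not permitted
/rngi.it/ — violates constraint (a): syllable 1 onset /rng/ has 3 consonants (> 2) → not permitted
/fvigk.em/ — violates constraint (c): syllable 2 coda contains /m/ → not permitted
/npwet/ — violates constraint (a): syllable 1 onset /npw/ has 3 consonants (> 2) → not permitted
/ju.nge/ — σ1 onset /j/, coda /∅/ ok; σ2 onset /ng/ (2C), coda /∅/ ok → permitted

/ju.nge/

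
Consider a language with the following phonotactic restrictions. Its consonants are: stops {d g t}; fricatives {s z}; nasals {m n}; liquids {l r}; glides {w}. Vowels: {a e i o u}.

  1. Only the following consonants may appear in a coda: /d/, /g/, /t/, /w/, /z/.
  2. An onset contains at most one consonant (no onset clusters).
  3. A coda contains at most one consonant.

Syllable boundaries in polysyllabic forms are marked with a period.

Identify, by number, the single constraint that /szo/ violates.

2

/szo/: syllable 1 onset /sz/ has 2 consonants (> 1).
This is a violation of constraint 2: "An onset contains at most one consonant (no onset clusters)."
The remaining constraints (1, 3) are satisfied.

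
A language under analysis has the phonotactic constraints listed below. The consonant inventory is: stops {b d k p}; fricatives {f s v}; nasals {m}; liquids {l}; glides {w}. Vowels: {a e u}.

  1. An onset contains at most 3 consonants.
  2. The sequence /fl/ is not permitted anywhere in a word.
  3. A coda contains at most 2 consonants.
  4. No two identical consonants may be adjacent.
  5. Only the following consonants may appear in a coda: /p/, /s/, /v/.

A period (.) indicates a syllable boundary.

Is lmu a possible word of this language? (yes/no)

lmu — σ1 onset /lm/ (2C), coda /∅/ ok → licit

yes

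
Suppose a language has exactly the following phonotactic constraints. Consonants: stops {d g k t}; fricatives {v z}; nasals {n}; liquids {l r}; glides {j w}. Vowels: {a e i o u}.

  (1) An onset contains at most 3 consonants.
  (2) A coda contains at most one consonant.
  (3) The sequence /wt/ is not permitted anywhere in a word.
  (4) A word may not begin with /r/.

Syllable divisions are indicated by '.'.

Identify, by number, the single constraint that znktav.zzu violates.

1

znktav.zzu: syllable 1 onset /znkt/ has 4 consonants (> 3).
This is a violation of constraint 1: "An onset contains at most 3 consonants."
The remaining constraints (2, 3, 4) are satisfied.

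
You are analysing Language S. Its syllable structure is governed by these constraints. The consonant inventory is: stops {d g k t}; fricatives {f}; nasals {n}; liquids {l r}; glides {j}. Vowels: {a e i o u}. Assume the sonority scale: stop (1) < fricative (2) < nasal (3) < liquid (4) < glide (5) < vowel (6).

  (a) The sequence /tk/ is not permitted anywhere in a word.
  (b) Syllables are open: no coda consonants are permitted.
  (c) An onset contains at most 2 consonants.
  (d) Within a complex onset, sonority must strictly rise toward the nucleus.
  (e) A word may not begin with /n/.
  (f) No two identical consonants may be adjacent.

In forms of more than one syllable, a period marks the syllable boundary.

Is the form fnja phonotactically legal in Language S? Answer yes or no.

no

fnja — violates constraint (c): syllable 1 onset /fnj/ has 3 consonants (> 2) → phonotactically illegal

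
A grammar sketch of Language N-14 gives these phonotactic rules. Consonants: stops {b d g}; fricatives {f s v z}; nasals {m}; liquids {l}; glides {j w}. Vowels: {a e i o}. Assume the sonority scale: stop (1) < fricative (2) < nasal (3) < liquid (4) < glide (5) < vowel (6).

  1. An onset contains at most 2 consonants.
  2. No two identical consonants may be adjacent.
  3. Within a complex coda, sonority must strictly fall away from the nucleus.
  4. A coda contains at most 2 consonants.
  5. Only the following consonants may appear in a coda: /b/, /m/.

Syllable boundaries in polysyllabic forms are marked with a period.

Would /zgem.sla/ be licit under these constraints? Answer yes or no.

/zgem.sla/ — σ1 onset /zg/ (2C), coda /m/ ok; σ2 onset /sl/ (2C), coda /∅/ ok → licit

yes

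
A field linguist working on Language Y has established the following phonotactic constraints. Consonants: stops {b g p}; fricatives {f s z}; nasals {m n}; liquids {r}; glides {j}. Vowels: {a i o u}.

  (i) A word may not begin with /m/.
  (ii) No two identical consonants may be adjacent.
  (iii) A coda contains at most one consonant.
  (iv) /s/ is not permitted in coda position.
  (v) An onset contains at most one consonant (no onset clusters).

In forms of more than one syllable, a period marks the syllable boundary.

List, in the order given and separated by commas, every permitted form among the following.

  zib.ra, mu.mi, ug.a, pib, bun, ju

zib.ra — σ1 onset /z/, coda /b/ ok; σ2 onset /r/, coda /∅/ ok → permitted
mu.mi — violates constraint (i): word begins with /m/ → not permitted
ug.a — σ1 onset /∅/, coda /g/ ok; σ2 onset /∅/, coda /∅/ ok → permitted
pib — σ1 onset /p/, coda /b/ ok → permitted
bun — σ1 onset /b/, coda /n/ ok → permitted
ju — σ1 onset /j/, coda /∅/ ok → permitted

zib.ra, ug.a, pib, bun, ju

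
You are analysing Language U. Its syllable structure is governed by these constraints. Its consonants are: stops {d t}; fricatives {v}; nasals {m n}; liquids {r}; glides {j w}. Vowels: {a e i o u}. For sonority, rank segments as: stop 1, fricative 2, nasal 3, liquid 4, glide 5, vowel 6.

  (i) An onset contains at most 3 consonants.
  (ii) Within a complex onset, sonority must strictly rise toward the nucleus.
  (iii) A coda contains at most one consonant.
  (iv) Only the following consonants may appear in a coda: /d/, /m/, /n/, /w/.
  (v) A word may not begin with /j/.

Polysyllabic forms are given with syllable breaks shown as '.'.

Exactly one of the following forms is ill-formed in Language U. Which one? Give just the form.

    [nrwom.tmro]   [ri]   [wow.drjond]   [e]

[nrwom.tmro] — σ1 onset /nrw/ (3→4→5 rises), coda /m/ ok; σ2 onset /tmr/ (1→3→4 rises), coda /∅/ ok → well-formed
[ri] — σ1 onset /r/, coda /∅/ ok → well-formed
[wow.drjond] — violates constraint (iii): syllable 2 coda /nd/ has 2 consonants (> 1) → ill-formed
[e] — σ1 onset /∅/, coda /∅/ ok → well-formed

[wow.drjond]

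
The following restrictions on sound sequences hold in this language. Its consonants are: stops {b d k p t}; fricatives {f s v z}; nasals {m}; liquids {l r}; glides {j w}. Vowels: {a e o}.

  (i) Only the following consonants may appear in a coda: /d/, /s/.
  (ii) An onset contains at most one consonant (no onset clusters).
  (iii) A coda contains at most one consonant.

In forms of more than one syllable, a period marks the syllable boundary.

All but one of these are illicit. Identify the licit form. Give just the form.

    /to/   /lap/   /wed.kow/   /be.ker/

/to/

/to/ — σ1 onset /t/, coda /∅/ ok → licit
/lap/ — violates constraint (i): syllable 1 coda contains /p/, which is not a licensed coda consonant → illicit
/wed.kow/ — violates constraint (i): syllable 2 coda contains /w/, which is not a licensed coda consonant → illicit
/be.ker/ — violates constraint (i): syllable 2 coda contains /r/, which is not a licensed coda consonant → illicit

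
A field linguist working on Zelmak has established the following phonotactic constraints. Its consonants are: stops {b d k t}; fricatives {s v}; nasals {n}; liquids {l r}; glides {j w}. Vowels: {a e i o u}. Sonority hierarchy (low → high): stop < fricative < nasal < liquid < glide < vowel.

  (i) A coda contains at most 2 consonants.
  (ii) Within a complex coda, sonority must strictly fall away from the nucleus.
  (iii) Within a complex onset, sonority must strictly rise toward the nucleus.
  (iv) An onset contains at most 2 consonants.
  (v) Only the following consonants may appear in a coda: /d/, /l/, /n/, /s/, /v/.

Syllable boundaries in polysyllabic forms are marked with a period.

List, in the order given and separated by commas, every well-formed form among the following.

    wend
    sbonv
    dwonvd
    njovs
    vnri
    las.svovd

wend

wend — σ1 onset /w/, coda /nd/ (3→1 falls) ok → well-formed
sbonv — violates constraint (iii): syllable 1 onset /sb/: /s/ (fricative, 2) → /b/ (stop, 1) does not rise → ill-formed
dwonvd — violates constraint (i): syllable 1 coda /nvd/ has 3 consonants (> 2) → ill-formed
njovs — violates constraint (ii): syllable 1 coda /vs/: /v/ (fricative, 2) → /s/ (fricative, 2) does not fall → ill-formed
vnri — violates constraint (iv): syllable 1 onset /vnr/ has 3 consonants (> 2) → ill-formed
las.svovd — violates constraint (iii): syllable 2 onset /sv/: /s/ (fricative, 2) → /v/ (fricative, 2) does not rise → ill-formed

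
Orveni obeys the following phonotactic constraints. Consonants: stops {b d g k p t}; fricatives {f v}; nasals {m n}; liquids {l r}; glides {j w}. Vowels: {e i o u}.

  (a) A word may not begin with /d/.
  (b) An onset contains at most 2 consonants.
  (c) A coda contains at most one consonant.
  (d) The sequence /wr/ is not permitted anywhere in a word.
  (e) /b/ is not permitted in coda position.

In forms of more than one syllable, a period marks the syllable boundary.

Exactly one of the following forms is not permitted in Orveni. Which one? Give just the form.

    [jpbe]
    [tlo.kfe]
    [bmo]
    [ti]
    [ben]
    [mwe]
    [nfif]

[jpbe]

[jpbe] — violates constraint (b): syllable 1 onset /jpb/ has 3 consonants (> 2) → not permitted
[tlo.kfe] — σ1 onset /tl/ (2C), coda /∅/ ok; σ2 onset /kf/ (2C), coda /∅/ ok → permitted
[bmo] — σ1 onset /bm/ (2C), coda /∅/ ok → permitted
[ti] — σ1 onset /t/, coda /∅/ ok → permitted
[ben] — σ1 onset /b/, coda /n/ ok → permitted
[mwe] — σ1 onset /mw/ (2C), coda /∅/ ok → permitted
[nfif] — σ1 onset /nf/ (2C), coda /f/ ok → permitted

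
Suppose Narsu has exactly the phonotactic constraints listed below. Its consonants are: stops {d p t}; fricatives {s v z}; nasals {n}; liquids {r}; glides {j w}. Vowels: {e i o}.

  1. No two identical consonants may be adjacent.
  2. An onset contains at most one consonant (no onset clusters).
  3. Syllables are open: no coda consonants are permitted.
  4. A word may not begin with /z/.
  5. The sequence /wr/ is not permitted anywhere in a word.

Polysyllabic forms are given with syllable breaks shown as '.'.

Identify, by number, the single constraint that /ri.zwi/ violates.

2

/ri.zwi/: syllable 2 onset /zw/ has 2 consonants (> 1).
This is a violation of constraint 2: "An onset contains at most one consonant (no onset clusters)."
The remaining constraints (1, 3, 4, 5) are satisfied.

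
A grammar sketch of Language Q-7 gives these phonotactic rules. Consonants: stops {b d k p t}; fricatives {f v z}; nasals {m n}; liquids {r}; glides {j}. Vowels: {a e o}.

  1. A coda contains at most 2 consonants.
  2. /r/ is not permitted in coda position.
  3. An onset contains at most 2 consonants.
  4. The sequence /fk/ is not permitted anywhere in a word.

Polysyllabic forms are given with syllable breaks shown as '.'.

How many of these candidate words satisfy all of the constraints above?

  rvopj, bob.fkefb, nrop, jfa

3

rvopj — σ1 onset /rv/ (2C), coda /pj/ (2C) ok → licit
bob.fkefb — violates constraint 4: contains banned sequence /fk/ → illicit
nrop — σ1 onset /nr/ (2C), coda /p/ ok → licit
jfa — σ1 onset /jf/ (2C), coda /∅/ ok → licit
Licit: rvopj, nrop, jfa → 3.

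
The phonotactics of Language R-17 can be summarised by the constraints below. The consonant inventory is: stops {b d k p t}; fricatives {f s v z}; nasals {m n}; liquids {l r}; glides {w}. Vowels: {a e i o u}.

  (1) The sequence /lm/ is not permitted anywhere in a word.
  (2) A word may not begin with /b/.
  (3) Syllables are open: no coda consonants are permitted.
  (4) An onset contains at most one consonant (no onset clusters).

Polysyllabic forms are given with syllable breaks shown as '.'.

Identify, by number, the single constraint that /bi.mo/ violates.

2

/bi.mo/: word begins with /b/.
This is a violation of constraint 2: "A word may not begin with /b/."
The remaining constraints (1, 3, 4) are satisfied.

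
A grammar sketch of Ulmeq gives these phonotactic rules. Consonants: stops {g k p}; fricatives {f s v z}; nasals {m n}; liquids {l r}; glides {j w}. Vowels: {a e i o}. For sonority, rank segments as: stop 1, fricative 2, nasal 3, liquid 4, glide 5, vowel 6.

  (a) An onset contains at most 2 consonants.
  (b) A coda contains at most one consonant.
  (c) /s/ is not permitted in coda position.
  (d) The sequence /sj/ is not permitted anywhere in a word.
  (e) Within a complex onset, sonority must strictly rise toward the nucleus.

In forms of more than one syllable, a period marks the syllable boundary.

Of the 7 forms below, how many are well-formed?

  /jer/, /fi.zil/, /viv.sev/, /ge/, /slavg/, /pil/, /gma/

/jer/ — σ1 onset /j/, coda /r/ ok → well-formed
/fi.zil/ — σ1 onset /f/, coda /∅/ ok; σ2 onset /z/, coda /l/ ok → well-formed
/viv.sev/ — σ1 onset /v/, coda /v/ ok; σ2 onset /s/, coda /v/ ok → well-formed
/ge/ — σ1 onset /g/, coda /∅/ ok → well-formed
/slavg/ — violates constraint (b): syllable 1 coda /vg/ has 2 consonants (> 1) → ill-formed
/pil/ — σ1 onset /p/, coda /l/ ok → well-formed
/gma/ — σ1 onset /gm/ (1→3 rises), coda /∅/ ok → well-formed
Well-formed: /jer/, /fi.zil/, /viv.sev/, /ge/, /pil/, /gma/ → 6.

6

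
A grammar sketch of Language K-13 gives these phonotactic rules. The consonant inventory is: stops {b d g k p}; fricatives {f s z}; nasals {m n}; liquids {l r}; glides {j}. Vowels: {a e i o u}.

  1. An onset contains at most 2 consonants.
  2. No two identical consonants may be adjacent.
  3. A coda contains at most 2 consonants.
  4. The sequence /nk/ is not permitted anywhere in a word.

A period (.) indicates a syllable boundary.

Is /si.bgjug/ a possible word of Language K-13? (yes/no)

no

/si.bgjug/ — violates constraint 1: syllable 2 onset /bgj/ has 3 consonants (> 2) → not permitted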